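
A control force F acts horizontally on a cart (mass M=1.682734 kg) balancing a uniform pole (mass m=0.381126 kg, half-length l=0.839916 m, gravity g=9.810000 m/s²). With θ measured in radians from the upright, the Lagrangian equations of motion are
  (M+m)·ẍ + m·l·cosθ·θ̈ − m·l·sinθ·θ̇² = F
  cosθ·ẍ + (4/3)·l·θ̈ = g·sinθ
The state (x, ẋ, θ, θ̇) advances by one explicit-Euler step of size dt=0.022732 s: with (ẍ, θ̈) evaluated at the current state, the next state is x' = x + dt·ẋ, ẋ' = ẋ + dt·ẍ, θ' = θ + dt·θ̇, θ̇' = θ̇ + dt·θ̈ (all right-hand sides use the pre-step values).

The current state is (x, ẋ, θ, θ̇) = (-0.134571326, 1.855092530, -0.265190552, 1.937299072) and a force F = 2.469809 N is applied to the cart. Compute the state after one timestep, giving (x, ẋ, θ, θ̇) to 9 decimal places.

(-0.092401363, 1.891311152, -0.221151869, 1.853898295)

sinθ=-0.262093164, cosθ=0.965042576
temp = (F + m·l·θ̇²·sinθ)/(M+m) = (2.469809 + -0.314886082)/2.063860 = 1.044122624
θ̈ = (g·sinθ − cosθ·temp)/(l·(4/3 − m·cos²θ/(M+m))) = -3.668871044
ẍ = temp − m·l·θ̈·cosθ/(M+m) = 1.593287963
Euler: x'=-0.134571326+0.022732·1.855092530=-0.092401363, ẋ'=1.855092530+0.022732·1.593287963=1.891311152
       θ'=-0.265190552+0.022732·1.937299072=-0.221151869, θ̇'=1.937299072+0.022732·-3.668871044=1.853898295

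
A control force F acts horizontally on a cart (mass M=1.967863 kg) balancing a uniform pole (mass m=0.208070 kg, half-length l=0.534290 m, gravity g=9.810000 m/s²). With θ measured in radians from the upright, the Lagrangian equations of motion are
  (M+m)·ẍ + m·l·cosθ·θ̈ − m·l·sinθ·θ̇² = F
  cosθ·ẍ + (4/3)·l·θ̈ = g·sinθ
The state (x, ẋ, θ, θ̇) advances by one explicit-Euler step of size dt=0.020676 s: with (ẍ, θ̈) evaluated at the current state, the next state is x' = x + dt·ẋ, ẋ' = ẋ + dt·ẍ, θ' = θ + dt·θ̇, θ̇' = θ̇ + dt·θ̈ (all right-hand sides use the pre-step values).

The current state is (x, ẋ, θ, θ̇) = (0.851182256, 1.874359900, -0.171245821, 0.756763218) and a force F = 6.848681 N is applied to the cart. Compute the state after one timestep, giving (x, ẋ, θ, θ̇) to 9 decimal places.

sinθ=-0.170410080, cosθ=0.985373231
temp = (F + m·l·θ̇²·sinθ)/(M+m) = (6.848681 + -0.010849303)/2.175933 = 3.142482649
θ̈ = (g·sinθ − cosθ·temp)/(l·(4/3 − m·cos²θ/(M+m))) = -7.194307601
ẍ = temp − m·l·θ̈·cosθ/(M+m) = 3.504667896
Euler: x'=0.851182256+0.020676·1.874359900=0.889936521, ẋ'=1.874359900+0.020676·3.504667896=1.946822413
       θ'=-0.171245821+0.020676·0.756763218=-0.155598985, θ̇'=0.756763218+0.020676·-7.194307601=0.608013714

(0.889936521, 1.946822413, -0.155598985, 0.608013714)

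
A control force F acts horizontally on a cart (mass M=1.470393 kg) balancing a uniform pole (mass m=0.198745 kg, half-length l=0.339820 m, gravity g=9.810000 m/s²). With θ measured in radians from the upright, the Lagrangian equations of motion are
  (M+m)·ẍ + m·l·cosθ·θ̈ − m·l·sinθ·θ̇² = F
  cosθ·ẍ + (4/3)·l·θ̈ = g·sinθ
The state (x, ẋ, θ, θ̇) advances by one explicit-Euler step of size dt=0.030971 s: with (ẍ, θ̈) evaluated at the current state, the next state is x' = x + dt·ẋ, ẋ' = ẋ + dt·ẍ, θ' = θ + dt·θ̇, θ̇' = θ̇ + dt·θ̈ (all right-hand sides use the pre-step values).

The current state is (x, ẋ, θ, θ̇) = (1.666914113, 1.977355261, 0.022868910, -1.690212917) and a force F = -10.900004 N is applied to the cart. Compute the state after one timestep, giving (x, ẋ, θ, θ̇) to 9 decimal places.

sinθ=0.022866917, cosθ=0.999738518
temp = (F + m·l·θ̇²·sinθ)/(M+m) = (-10.900004 + 0.004412001)/1.669138 = -6.527675962
θ̈ = (g·sinθ − cosθ·temp)/(l·(4/3 − m·cos²θ/(M+m))) = 16.358321250
ẍ = temp − m·l·θ̈·cosθ/(M+m) = -7.189401750
Euler: x'=1.666914113+0.030971·1.977355261=1.728154783, ẋ'=1.977355261+0.030971·-7.189401750=1.754692299
       θ'=0.022868910+0.030971·-1.690212917=-0.029478674, θ̇'=-1.690212917+0.030971·16.358321250=-1.183579350

(1.728154783, 1.754692299, -0.029478674, -1.183579350)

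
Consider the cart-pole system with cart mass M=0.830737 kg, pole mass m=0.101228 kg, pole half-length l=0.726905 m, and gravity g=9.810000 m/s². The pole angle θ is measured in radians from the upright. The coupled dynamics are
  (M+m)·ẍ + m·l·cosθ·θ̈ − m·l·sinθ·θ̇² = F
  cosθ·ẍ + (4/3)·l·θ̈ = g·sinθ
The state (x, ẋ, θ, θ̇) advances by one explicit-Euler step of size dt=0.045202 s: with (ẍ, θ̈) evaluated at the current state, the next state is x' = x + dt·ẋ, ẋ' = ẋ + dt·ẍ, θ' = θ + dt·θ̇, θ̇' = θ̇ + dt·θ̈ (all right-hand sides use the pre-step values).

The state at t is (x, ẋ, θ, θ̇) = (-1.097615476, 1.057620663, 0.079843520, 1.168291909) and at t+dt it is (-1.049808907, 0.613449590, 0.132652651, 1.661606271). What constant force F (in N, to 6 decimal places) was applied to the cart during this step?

F = -8.365338 N

ẍ = (ẋ'−ẋ)/dt = (0.613449590−1.057620663)/0.045202 = -9.826359
θ̈ = (θ̇'−θ̇)/dt = (1.661606271−1.168291909)/0.045202 = 10.913552
sinθ=0.079759, cosθ=0.996814
F = (M+m)·ẍ + m·l·cosθ·θ̈ − m·l·sinθ·θ̇² = -9.157823 + 0.800495 − 0.008010 = -8.365338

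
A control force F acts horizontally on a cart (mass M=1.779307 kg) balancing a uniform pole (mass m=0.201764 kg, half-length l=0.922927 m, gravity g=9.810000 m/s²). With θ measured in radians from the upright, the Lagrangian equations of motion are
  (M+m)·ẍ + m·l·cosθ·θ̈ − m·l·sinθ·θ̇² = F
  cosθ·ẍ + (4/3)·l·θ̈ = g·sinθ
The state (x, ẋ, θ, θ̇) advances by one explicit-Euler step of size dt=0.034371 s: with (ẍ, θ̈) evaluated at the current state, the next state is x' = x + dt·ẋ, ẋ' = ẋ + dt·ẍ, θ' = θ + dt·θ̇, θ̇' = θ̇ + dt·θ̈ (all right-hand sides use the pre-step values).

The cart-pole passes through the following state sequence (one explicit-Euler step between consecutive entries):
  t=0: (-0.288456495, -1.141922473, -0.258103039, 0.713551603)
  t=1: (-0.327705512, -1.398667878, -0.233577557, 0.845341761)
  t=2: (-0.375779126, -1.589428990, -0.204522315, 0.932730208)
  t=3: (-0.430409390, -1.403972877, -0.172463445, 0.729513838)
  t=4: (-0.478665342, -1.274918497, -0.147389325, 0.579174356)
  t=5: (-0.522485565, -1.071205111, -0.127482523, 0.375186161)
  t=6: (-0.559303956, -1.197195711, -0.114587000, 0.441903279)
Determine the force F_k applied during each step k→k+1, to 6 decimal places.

step 0→1:
  ẍ = (ẋ'−ẋ)/dt = (-1.398667878−-1.141922473)/0.034371 = -7.469826
  θ̈ = (θ̇'−θ̇)/dt = (0.845341761−0.713551603)/0.034371 = 3.834342
  sinθ=-0.255247, cosθ=0.966876
  F = (M+m)·ẍ + m·l·cosθ·θ̈ − m·l·sinθ·θ̇² = -14.798257 + 0.690355 − -0.024200 = -14.083701
step 1→2:
  ẍ = (ẋ'−ẋ)/dt = (-1.589428990−-1.398667878)/0.034371 = -5.550060
  θ̈ = (θ̇'−θ̇)/dt = (0.932730208−0.845341761)/0.034371 = 2.542505
  sinθ=-0.231459, cosθ=0.972845
  F = (M+m)·ẍ + m·l·cosθ·θ̈ − m·l·sinθ·θ̇² = -10.995063 + 0.460592 − -0.030800 = -10.503671
step 2→3:
  ẍ = (ẋ'−ẋ)/dt = (-1.403972877−-1.589428990)/0.034371 = 5.395715
  θ̈ = (θ̇'−θ̇)/dt = (0.729513838−0.932730208)/0.034371 = -5.912437
  sinθ=-0.203099, cosθ=0.979158
  F = (M+m)·ẍ + m·l·cosθ·θ̈ − m·l·sinθ·θ̇² = 10.689294 + -1.078029 − -0.032903 = 9.644168
step 3→4:
  ẍ = (ẋ'−ẋ)/dt = (-1.274918497−-1.403972877)/0.034371 = 3.754746
  θ̈ = (θ̇'−θ̇)/dt = (0.579174356−0.729513838)/0.034371 = -4.374021
  sinθ=-0.171610, cosθ=0.985165
  F = (M+m)·ẍ + m·l·cosθ·θ̈ − m·l·sinθ·θ̇² = 7.438419 + -0.802418 − -0.017007 = 6.653007
step 4→5:
  ẍ = (ẋ'−ẋ)/dt = (-1.071205111−-1.274918497)/0.034371 = 5.926897
  θ̈ = (θ̇'−θ̇)/dt = (0.375186161−0.579174356)/0.034371 = -5.934893
  sinθ=-0.146856, cosθ=0.989158
  F = (M+m)·ẍ + m·l·cosθ·θ̈ − m·l·sinθ·θ̇² = 11.741604 + -1.093175 − -0.009173 = 10.657603
step 5→6:
  ẍ = (ẋ'−ẋ)/dt = (-1.197195711−-1.071205111)/0.034371 = -3.665608
  θ̈ = (θ̇'−θ̇)/dt = (0.441903279−0.375186161)/0.034371 = 1.941087
  sinθ=-0.127138, cosθ=0.991885
  F = (M+m)·ẍ + m·l·cosθ·θ̈ − m·l·sinθ·θ̇² = -7.261829 + 0.358523 − -0.003333 = -6.899973

F_0 = -14.083701 N
F_1 = -10.503671 N
F_2 = 9.644168 N
F_3 = 6.653007 N
F_4 = 10.657603 N
F_5 = -6.899973 N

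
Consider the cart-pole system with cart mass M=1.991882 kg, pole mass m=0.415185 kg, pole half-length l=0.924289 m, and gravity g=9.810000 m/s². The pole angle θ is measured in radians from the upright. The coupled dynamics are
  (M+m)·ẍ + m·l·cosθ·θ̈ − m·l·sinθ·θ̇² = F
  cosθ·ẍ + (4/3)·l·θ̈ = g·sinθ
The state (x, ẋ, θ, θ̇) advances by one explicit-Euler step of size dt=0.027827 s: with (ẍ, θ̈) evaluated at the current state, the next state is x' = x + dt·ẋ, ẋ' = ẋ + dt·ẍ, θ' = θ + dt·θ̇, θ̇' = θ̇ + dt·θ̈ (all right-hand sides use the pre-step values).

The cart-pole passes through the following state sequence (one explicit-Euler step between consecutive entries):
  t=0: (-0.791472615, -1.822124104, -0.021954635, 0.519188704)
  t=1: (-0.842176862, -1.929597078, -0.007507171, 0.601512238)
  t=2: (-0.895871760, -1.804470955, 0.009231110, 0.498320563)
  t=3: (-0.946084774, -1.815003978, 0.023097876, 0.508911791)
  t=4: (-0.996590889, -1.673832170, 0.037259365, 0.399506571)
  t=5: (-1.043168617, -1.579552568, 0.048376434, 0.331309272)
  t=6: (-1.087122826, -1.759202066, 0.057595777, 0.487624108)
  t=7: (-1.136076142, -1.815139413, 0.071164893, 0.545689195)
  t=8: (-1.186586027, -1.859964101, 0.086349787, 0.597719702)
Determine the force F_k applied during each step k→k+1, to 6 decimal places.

F_0 = -8.159246 N
F_1 = 9.401559 N
F_2 = -0.765945 N
F_3 = 10.700865 N
F_4 = 7.213182 N
F_5 = -13.388769 N
F_6 = -4.044472 N
F_7 = -3.169796 N

step 0→1:
  ẍ = (ẋ'−ẋ)/dt = (-1.929597078−-1.822124104)/0.027827 = -3.862183
  θ̈ = (θ̇'−θ̇)/dt = (0.601512238−0.519188704)/0.027827 = 2.958405
  sinθ=-0.021953, cosθ=0.999759
  F = (M+m)·ẍ + m·l·cosθ·θ̈ − m·l·sinθ·θ̇² = -9.296534 + 1.135017 − -0.002271 = -8.159246
step 1→2:
  ẍ = (ẋ'−ẋ)/dt = (-1.804470955−-1.929597078)/0.027827 = 4.496573
  θ̈ = (θ̇'−θ̇)/dt = (0.498320563−0.601512238)/0.027827 = -3.708329
  sinθ=-0.007507, cosθ=0.999972
  F = (M+m)·ẍ + m·l·cosθ·θ̈ − m·l·sinθ·θ̇² = 10.823551 + -1.423035 − -0.001042 = 9.401559
step 2→3:
  ẍ = (ẋ'−ẋ)/dt = (-1.815003978−-1.804470955)/0.027827 = -0.378518
  θ̈ = (θ̇'−θ̇)/dt = (0.508911791−0.498320563)/0.027827 = 0.380610
  sinθ=0.009231, cosθ=0.999957
  F = (M+m)·ẍ + m·l·cosθ·θ̈ − m·l·sinθ·θ̇² = -0.911118 + 0.146053 − 0.000880 = -0.765945
step 3→4:
  ẍ = (ẋ'−ẋ)/dt = (-1.673832170−-1.815003978)/0.027827 = 5.073195
  θ̈ = (θ̇'−θ̇)/dt = (0.399506571−0.508911791)/0.027827 = -3.931621
  sinθ=0.023096, cosθ=0.999733
  F = (M+m)·ẍ + m·l·cosθ·θ̈ − m·l·sinθ·θ̇² = 12.211521 + -1.508361 − 0.002295 = 10.700865
step 4→5:
  ẍ = (ẋ'−ẋ)/dt = (-1.579552568−-1.673832170)/0.027827 = 3.388062
  θ̈ = (θ̇'−θ̇)/dt = (0.331309272−0.399506571)/0.027827 = -2.450760
  sinθ=0.037251, cosθ=0.999306
  F = (M+m)·ẍ + m·l·cosθ·θ̈ − m·l·sinθ·θ̇² = 8.155292 + -0.939829 − 0.002282 = 7.213182
step 5→6:
  ẍ = (ẋ'−ẋ)/dt = (-1.759202066−-1.579552568)/0.027827 = -6.455942
  θ̈ = (θ̇'−θ̇)/dt = (0.487624108−0.331309272)/0.027827 = 5.617380
  sinθ=0.048358, cosθ=0.998830
  F = (M+m)·ẍ + m·l·cosθ·θ̈ − m·l·sinθ·θ̇² = -15.539885 + 2.153153 − 0.002037 = -13.388769
step 6→7:
  ẍ = (ẋ'−ẋ)/dt = (-1.815139413−-1.759202066)/0.027827 = -2.010182
  θ̈ = (θ̇'−θ̇)/dt = (0.545689195−0.487624108)/0.027827 = 2.086646
  sinθ=0.057564, cosθ=0.998342
  F = (M+m)·ẍ + m·l·cosθ·θ̈ − m·l·sinθ·θ̇² = -4.838644 + 0.799424 − 0.005253 = -4.044472
step 7→8:
  ẍ = (ẋ'−ẋ)/dt = (-1.859964101−-1.815139413)/0.027827 = -1.610834
  θ̈ = (θ̇'−θ̇)/dt = (0.597719702−0.545689195)/0.027827 = 1.869785
  sinθ=0.071105, cosθ=0.997469
  F = (M+m)·ẍ + m·l·cosθ·θ̈ − m·l·sinθ·θ̇² = -3.877386 + 0.715716 − 0.008125 = -3.169796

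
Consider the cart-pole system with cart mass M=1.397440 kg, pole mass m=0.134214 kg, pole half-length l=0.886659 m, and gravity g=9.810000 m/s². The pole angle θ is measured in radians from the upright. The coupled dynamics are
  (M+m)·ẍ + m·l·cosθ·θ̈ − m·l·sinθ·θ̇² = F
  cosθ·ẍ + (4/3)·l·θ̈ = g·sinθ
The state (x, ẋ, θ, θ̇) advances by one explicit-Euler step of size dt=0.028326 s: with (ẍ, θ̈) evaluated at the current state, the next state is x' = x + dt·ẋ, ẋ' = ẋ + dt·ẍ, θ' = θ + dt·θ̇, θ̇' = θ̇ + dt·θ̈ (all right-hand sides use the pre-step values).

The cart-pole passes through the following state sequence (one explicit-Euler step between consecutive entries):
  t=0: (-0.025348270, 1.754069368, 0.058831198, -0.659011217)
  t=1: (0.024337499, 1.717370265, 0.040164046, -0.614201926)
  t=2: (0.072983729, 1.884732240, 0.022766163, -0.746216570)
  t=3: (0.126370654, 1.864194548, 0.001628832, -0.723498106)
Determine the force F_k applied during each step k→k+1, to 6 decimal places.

F_0 = -1.799521 N
F_1 = 8.493689 N
F_2 = -1.016611 N

step 0→1:
  ẍ = (ẋ'−ẋ)/dt = (1.717370265−1.754069368)/0.028326 = -1.295598
  θ̈ = (θ̇'−θ̇)/dt = (-0.614201926−-0.659011217)/0.028326 = 1.581914
  sinθ=0.058797, cosθ=0.998270
  F = (M+m)·ẍ + m·l·cosθ·θ̈ − m·l·sinθ·θ̇² = -1.984408 + 0.187925 − 0.003039 = -1.799521
step 1→2:
  ẍ = (ẋ'−ẋ)/dt = (1.884732240−1.717370265)/0.028326 = 5.908422
  θ̈ = (θ̇'−θ̇)/dt = (-0.746216570−-0.614201926)/0.028326 = -4.660547
  sinθ=0.040153, cosθ=0.999194
  F = (M+m)·ẍ + m·l·cosθ·θ̈ − m·l·sinθ·θ̇² = 9.049659 + -0.554167 − 0.001803 = 8.493689
step 2→3:
  ẍ = (ẋ'−ẋ)/dt = (1.864194548−1.884732240)/0.028326 = -0.725047
  θ̈ = (θ̇'−θ̇)/dt = (-0.723498106−-0.746216570)/0.028326 = 0.802036
  sinθ=0.022764, cosθ=0.999741
  F = (M+m)·ẍ + m·l·cosθ·θ̈ − m·l·sinθ·θ̇² = -1.110522 + 0.095419 − 0.001508 = -1.016611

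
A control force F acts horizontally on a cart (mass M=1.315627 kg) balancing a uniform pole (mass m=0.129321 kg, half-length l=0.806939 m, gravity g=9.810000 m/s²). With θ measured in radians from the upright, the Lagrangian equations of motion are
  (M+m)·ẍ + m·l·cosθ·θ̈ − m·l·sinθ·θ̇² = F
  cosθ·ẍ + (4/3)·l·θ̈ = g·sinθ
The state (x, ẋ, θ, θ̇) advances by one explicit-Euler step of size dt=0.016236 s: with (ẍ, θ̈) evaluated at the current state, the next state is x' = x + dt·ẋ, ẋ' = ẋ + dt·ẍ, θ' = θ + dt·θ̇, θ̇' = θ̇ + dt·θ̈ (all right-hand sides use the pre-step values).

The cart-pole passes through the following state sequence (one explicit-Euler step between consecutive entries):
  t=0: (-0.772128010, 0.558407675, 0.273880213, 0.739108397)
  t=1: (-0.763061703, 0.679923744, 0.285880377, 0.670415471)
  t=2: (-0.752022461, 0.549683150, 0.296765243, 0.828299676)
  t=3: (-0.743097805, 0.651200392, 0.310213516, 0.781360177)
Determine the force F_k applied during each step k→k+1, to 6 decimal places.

F_0 = 10.374036 N
F_1 = -10.630602 N
F_2 = 8.725240 N

step 0→1:
  ẍ = (ẋ'−ẋ)/dt = (0.679923744−0.558407675)/0.016236 = 7.484360
  θ̈ = (θ̇'−θ̇)/dt = (0.670415471−0.739108397)/0.016236 = -4.230902
  sinθ=0.270469, cosθ=0.962729
  F = (M+m)·ẍ + m·l·cosθ·θ̈ − m·l·sinθ·θ̇² = 10.814511 + -0.425056 − 0.015419 = 10.374036
step 1→2:
  ẍ = (ẋ'−ẋ)/dt = (0.549683150−0.679923744)/0.016236 = -8.021717
  θ̈ = (θ̇'−θ̇)/dt = (0.828299676−0.670415471)/0.016236 = 9.724329
  sinθ=0.282002, cosθ=0.959414
  F = (M+m)·ẍ + m·l·cosθ·θ̈ − m·l·sinθ·θ̇² = -11.590964 + 0.973588 − 0.013227 = -10.630602
step 2→3:
  ẍ = (ẋ'−ẋ)/dt = (0.651200392−0.549683150)/0.016236 = 6.252602
  θ̈ = (θ̇'−θ̇)/dt = (0.781360177−0.828299676)/0.016236 = -2.891075
  sinθ=0.292428, cosθ=0.956287
  F = (M+m)·ẍ + m·l·cosθ·θ̈ − m·l·sinθ·θ̇² = 9.034684 + -0.288508 − 0.020937 = 8.725240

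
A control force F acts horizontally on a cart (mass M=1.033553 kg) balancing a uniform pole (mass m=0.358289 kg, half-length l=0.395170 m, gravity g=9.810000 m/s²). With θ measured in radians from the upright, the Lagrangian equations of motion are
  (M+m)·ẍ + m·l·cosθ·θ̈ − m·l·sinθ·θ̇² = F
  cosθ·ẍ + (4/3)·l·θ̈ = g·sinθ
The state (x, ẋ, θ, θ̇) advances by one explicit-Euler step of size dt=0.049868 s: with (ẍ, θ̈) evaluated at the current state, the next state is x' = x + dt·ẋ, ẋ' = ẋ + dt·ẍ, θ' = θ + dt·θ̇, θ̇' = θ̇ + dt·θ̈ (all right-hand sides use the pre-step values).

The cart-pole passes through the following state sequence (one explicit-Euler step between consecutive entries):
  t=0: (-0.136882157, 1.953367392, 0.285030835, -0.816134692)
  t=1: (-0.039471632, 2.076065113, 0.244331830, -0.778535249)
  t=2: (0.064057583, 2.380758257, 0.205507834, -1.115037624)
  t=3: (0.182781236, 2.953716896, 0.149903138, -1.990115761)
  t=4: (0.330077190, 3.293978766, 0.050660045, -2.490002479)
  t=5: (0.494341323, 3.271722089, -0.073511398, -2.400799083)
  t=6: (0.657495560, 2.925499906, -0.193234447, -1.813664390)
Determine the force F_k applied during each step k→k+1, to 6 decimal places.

step 0→1:
  ẍ = (ẋ'−ẋ)/dt = (2.076065113−1.953367392)/0.049868 = 2.460450
  θ̈ = (θ̇'−θ̇)/dt = (-0.778535249−-0.816134692)/0.049868 = 0.753979
  sinθ=0.281187, cosθ=0.959653
  F = (M+m)·ẍ + m·l·cosθ·θ̈ − m·l·sinθ·θ̇² = 3.424558 + 0.102445 − 0.026518 = 3.500485
step 1→2:
  ẍ = (ẋ'−ẋ)/dt = (2.380758257−2.076065113)/0.049868 = 6.109993
  θ̈ = (θ̇'−θ̇)/dt = (-1.115037624−-0.778535249)/0.049868 = -6.747862
  sinθ=0.241908, cosθ=0.970299
  F = (M+m)·ẍ + m·l·cosθ·θ̈ − m·l·sinθ·θ̇² = 8.504145 + -0.927020 − 0.020760 = 7.556365
step 2→3:
  ẍ = (ẋ'−ẋ)/dt = (2.953716896−2.380758257)/0.049868 = 11.489505
  θ̈ = (θ̇'−θ̇)/dt = (-1.990115761−-1.115037624)/0.049868 = -17.547889
  sinθ=0.204064, cosθ=0.978957
  F = (M+m)·ẍ + m·l·cosθ·θ̈ − m·l·sinθ·θ̇² = 15.991576 + -2.432238 − 0.035922 = 13.523415
step 3→4:
  ẍ = (ẋ'−ẋ)/dt = (3.293978766−2.953716896)/0.049868 = 6.823251
  θ̈ = (θ̇'−θ̇)/dt = (-2.490002479−-1.990115761)/0.049868 = -10.024198
  sinθ=0.149342, cosθ=0.988786
  F = (M+m)·ẍ + m·l·cosθ·θ̈ − m·l·sinθ·θ̇² = 9.496887 + -1.403360 − 0.083745 = 8.009782
step 4→5:
  ẍ = (ẋ'−ẋ)/dt = (3.271722089−3.293978766)/0.049868 = -0.446312
  θ̈ = (θ̇'−θ̇)/dt = (-2.400799083−-2.490002479)/0.049868 = 1.788790
  sinθ=0.050638, cosθ=0.998717
  F = (M+m)·ẍ + m·l·cosθ·θ̈ − m·l·sinθ·θ̇² = -0.621196 + 0.252941 − 0.044453 = -0.412707
step 5→6:
  ẍ = (ẋ'−ẋ)/dt = (2.925499906−3.271722089)/0.049868 = -6.942773
  θ̈ = (θ̇'−θ̇)/dt = (-1.813664390−-2.400799083)/0.049868 = 11.773777
  sinθ=-0.073445, cosθ=0.997299
  F = (M+m)·ẍ + m·l·cosθ·θ̈ − m·l·sinθ·θ̇² = -9.663242 + 1.662489 − -0.059937 = -7.940817

F_0 = 3.500485 N
F_1 = 7.556365 N
F_2 = 13.523415 N
F_3 = 8.009782 N
F_4 = -0.412707 N
F_5 = -7.940817 N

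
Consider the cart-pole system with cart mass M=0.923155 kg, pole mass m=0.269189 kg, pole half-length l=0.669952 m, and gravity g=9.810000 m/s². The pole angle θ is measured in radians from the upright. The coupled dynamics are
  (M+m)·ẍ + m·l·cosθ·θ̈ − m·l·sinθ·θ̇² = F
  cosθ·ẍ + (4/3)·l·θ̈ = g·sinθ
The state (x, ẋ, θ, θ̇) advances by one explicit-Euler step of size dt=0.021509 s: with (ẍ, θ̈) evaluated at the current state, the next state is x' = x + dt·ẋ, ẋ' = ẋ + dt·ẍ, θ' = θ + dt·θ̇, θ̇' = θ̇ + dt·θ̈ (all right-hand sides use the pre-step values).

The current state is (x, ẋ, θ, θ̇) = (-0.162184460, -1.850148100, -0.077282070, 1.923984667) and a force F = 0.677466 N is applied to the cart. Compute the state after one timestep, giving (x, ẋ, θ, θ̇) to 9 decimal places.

sinθ=-0.077205165, cosθ=0.997015227
temp = (F + m·l·θ̇²·sinθ)/(M+m) = (0.677466 + -0.051540730)/1.192344 = 0.524953596
θ̈ = (g·sinθ − cosθ·temp)/(l·(4/3 − m·cos²θ/(M+m))) = -1.723967980
ẍ = temp − m·l·θ̈·cosθ/(M+m) = 0.784927893
Euler: x'=-0.162184460+0.021509·-1.850148100=-0.201979295, ẋ'=-1.850148100+0.021509·0.784927893=-1.833265086
       θ'=-0.077282070+0.021509·1.923984667=-0.035899084, θ̇'=1.923984667+0.021509·-1.723967980=1.886903840

(-0.201979295, -1.833265086, -0.035899084, 1.886903840)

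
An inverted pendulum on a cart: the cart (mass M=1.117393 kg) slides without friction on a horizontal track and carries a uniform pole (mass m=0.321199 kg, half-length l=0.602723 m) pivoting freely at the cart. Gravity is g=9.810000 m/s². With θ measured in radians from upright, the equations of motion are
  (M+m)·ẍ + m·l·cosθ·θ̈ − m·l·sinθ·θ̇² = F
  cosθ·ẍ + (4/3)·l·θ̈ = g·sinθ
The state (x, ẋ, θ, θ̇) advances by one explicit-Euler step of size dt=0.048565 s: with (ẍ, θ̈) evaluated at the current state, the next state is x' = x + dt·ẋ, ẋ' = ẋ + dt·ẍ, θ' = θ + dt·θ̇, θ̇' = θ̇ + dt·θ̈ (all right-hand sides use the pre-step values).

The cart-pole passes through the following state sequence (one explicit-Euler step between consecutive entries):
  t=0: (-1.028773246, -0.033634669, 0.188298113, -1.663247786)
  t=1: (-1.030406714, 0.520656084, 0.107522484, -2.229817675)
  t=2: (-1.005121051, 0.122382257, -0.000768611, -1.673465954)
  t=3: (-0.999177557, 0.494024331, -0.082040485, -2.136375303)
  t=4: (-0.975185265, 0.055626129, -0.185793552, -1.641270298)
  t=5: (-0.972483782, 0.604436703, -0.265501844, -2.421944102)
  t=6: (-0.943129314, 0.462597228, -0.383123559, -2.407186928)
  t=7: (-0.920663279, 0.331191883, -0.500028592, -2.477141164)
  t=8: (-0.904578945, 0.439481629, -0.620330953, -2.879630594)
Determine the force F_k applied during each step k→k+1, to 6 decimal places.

step 0→1:
  ẍ = (ẋ'−ẋ)/dt = (0.520656084−-0.033634669)/0.048565 = 11.413379
  θ̈ = (θ̇'−θ̇)/dt = (-2.229817675−-1.663247786)/0.048565 = -11.666218
  sinθ=0.187187, cosθ=0.982324
  F = (M+m)·ẍ + m·l·cosθ·θ̈ − m·l·sinθ·θ̇² = 16.419196 + -2.218589 − 0.100250 = 14.100357
step 1→2:
  ẍ = (ẋ'−ẋ)/dt = (0.122382257−0.520656084)/0.048565 = -8.200841
  θ̈ = (θ̇'−θ̇)/dt = (-1.673465954−-2.229817675)/0.048565 = 11.455816
  sinθ=0.107315, cosθ=0.994225
  F = (M+m)·ẍ + m·l·cosθ·θ̈ − m·l·sinθ·θ̇² = -11.797664 + 2.204970 − 0.103298 = -9.695992
step 2→3:
  ẍ = (ẋ'−ẋ)/dt = (0.494024331−0.122382257)/0.048565 = 7.652467
  θ̈ = (θ̇'−θ̇)/dt = (-2.136375303−-1.673465954)/0.048565 = -9.531748
  sinθ=-0.000769, cosθ=1.000000
  F = (M+m)·ẍ + m·l·cosθ·θ̈ − m·l·sinθ·θ̇² = 11.008778 + -1.845289 − -0.000417 = 9.163906
step 3→4:
  ẍ = (ẋ'−ẋ)/dt = (0.055626129−0.494024331)/0.048565 = -9.027040
  θ̈ = (θ̇'−θ̇)/dt = (-1.641270298−-2.136375303)/0.048565 = 10.194688
  sinθ=-0.081948, cosθ=0.996637
  F = (M+m)·ẍ + m·l·cosθ·θ̈ − m·l·sinθ·θ̇² = -12.986228 + 1.966992 − -0.072408 = -10.946827
step 4→5:
  ẍ = (ẋ'−ẋ)/dt = (0.604436703−0.055626129)/0.048565 = 11.300537
  θ̈ = (θ̇'−θ̇)/dt = (-2.421944102−-1.641270298)/0.048565 = -16.074824
  sinθ=-0.184726, cosθ=0.982790
  F = (M+m)·ẍ + m·l·cosθ·θ̈ − m·l·sinθ·θ̇² = 16.256862 + -3.058432 − -0.096334 = 13.294764
step 5→6:
  ẍ = (ẋ'−ẋ)/dt = (0.462597228−0.604436703)/0.048565 = -2.920611
  θ̈ = (θ̇'−θ̇)/dt = (-2.407186928−-2.421944102)/0.048565 = 0.303864
  sinθ=-0.262394, cosθ=0.964961
  F = (M+m)·ẍ + m·l·cosθ·θ̈ − m·l·sinθ·θ̇² = -4.201568 + 0.056765 − -0.297971 = -3.846832
step 6→7:
  ẍ = (ẋ'−ẋ)/dt = (0.331191883−0.462597228)/0.048565 = -2.705762
  θ̈ = (θ̇'−θ̇)/dt = (-2.477141164−-2.407186928)/0.048565 = -1.440425
  sinθ=-0.373819, cosθ=0.927502
  F = (M+m)·ẍ + m·l·cosθ·θ̈ − m·l·sinθ·θ̇² = -3.892488 + -0.258641 − -0.419347 = -3.731782
step 7→8:
  ẍ = (ẋ'−ẋ)/dt = (0.439481629−0.331191883)/0.048565 = 2.229790
  θ̈ = (θ̇'−θ̇)/dt = (-2.879630594−-2.477141164)/0.048565 = -8.287644
  sinθ=-0.479451, cosθ=0.877569
  F = (M+m)·ẍ + m·l·cosθ·θ̈ − m·l·sinθ·θ̇² = 3.207758 + -1.408005 − -0.569557 = 2.369310

F_0 = 14.100357 N
F_1 = -9.695992 N
F_2 = 9.163906 N
F_3 = -10.946827 N
F_4 = 13.294764 N
F_5 = -3.846832 N
F_6 = -3.731782 N
F_7 = 2.369310 N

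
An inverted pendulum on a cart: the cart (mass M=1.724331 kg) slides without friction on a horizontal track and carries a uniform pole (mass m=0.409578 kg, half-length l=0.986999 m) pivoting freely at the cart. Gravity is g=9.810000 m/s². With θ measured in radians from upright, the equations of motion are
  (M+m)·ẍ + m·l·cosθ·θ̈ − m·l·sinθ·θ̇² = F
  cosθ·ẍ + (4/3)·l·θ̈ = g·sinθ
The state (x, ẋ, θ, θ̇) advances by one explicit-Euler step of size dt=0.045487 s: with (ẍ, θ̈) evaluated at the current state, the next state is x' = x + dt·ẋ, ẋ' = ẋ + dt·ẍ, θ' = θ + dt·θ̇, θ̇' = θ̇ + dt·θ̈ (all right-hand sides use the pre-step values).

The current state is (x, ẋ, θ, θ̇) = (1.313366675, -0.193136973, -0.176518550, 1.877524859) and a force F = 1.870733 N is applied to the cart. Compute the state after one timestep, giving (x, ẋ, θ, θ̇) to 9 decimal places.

(1.304581454, -0.140088275, -0.091115577, 1.778297260)

sinθ=-0.175603293, cosθ=0.984461012
temp = (F + m·l·θ̇²·sinθ)/(M+m) = (1.870733 + -0.250240374)/2.133909 = 0.759400999
θ̈ = (g·sinθ − cosθ·temp)/(l·(4/3 − m·cos²θ/(M+m))) = -2.181449620
ẍ = temp − m·l·θ̈·cosθ/(M+m) = 1.166238658
Euler: x'=1.313366675+0.045487·-0.193136973=1.304581454, ẋ'=-0.193136973+0.045487·1.166238658=-0.140088275
       θ'=-0.176518550+0.045487·1.877524859=-0.091115577, θ̇'=1.877524859+0.045487·-2.181449620=1.778297260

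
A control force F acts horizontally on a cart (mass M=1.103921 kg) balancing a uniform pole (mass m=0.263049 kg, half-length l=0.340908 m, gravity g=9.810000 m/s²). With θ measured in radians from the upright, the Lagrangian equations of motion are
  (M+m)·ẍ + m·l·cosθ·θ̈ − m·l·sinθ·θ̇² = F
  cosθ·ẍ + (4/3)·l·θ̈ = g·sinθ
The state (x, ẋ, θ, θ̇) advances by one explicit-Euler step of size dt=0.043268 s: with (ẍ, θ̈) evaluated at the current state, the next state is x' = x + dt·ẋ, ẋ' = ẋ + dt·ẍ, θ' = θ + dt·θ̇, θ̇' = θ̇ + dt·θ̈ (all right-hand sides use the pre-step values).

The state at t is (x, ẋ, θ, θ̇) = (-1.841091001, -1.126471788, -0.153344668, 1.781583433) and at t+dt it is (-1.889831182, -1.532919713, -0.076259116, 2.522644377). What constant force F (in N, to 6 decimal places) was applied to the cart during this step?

F = -11.279601 N

ẍ = (ẋ'−ẋ)/dt = (-1.532919713−-1.126471788)/0.043268 = -9.393730
θ̈ = (θ̇'−θ̇)/dt = (2.522644377−1.781583433)/0.043268 = 17.127229
sinθ=-0.152744, cosθ=0.988266
F = (M+m)·ẍ + m·l·cosθ·θ̈ − m·l·sinθ·θ̇² = -12.840948 + 1.517870 − -0.043476 = -11.279601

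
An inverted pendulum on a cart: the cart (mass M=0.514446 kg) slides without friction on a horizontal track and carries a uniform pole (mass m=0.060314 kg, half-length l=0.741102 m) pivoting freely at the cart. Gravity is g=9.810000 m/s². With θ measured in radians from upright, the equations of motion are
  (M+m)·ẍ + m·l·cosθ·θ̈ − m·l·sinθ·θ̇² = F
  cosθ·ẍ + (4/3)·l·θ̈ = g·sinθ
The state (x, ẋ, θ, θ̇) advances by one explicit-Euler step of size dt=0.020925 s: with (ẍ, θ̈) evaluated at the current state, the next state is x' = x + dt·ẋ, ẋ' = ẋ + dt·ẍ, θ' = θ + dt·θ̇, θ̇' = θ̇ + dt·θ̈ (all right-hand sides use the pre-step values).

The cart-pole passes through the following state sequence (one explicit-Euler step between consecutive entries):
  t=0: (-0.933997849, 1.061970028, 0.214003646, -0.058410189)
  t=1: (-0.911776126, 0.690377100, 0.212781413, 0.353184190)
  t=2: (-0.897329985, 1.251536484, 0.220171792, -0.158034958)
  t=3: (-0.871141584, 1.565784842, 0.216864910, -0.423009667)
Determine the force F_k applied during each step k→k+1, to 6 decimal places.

F_0 = -9.347638 N
F_1 = 14.345127 N
F_2 = 8.079051 N

step 0→1:
  ẍ = (ẋ'−ẋ)/dt = (0.690377100−1.061970028)/0.020925 = -17.758324
  θ̈ = (θ̇'−θ̇)/dt = (0.353184190−-0.058410189)/0.020925 = 19.669982
  sinθ=0.212374, cosθ=0.977188
  F = (M+m)·ẍ + m·l·cosθ·θ̈ − m·l·sinθ·θ̇² = -10.206774 + 0.859169 − 0.000032 = -9.347638
step 1→2:
  ẍ = (ẋ'−ẋ)/dt = (1.251536484−0.690377100)/0.020925 = 26.817653
  θ̈ = (θ̇'−θ̇)/dt = (-0.158034958−0.353184190)/0.020925 = -24.431023
  sinθ=0.211179, cosθ=0.977447
  F = (M+m)·ẍ + m·l·cosθ·θ̈ − m·l·sinθ·θ̇² = 15.413714 + -1.067410 − 0.001177 = 14.345127
step 2→3:
  ẍ = (ẋ'−ẋ)/dt = (1.565784842−1.251536484)/0.020925 = 15.017843
  θ̈ = (θ̇'−θ̇)/dt = (-0.423009667−-0.158034958)/0.020925 = -12.663069
  sinθ=0.218397, cosθ=0.975860
  F = (M+m)·ẍ + m·l·cosθ·θ̈ − m·l·sinθ·θ̇² = 8.631655 + -0.552360 − 0.000244 = 8.079051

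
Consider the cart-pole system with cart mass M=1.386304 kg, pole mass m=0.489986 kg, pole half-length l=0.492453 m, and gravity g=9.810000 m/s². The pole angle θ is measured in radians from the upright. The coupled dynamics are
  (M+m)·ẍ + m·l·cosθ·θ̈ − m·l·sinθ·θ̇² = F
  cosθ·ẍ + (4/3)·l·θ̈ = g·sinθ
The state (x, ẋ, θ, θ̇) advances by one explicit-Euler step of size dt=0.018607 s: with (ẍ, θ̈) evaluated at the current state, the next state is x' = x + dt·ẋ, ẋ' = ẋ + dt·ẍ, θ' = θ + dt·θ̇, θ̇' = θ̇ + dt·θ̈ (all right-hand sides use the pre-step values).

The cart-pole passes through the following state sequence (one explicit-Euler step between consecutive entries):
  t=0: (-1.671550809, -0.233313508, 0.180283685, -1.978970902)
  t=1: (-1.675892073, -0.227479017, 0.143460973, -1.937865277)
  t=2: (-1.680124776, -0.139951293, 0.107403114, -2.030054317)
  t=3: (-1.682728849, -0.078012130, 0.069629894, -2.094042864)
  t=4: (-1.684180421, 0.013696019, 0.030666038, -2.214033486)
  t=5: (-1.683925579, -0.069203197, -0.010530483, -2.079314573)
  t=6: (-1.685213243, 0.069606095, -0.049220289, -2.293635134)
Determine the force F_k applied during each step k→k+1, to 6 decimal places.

step 0→1:
  ẍ = (ẋ'−ẋ)/dt = (-0.227479017−-0.233313508)/0.018607 = 0.313564
  θ̈ = (θ̇'−θ̇)/dt = (-1.937865277−-1.978970902)/0.018607 = 2.209148
  sinθ=0.179309, cosθ=0.983793
  F = (M+m)·ẍ + m·l·cosθ·θ̈ − m·l·sinθ·θ̇² = 0.588338 + 0.524417 − 0.169445 = 0.943310
step 1→2:
  ẍ = (ẋ'−ẋ)/dt = (-0.139951293−-0.227479017)/0.018607 = 4.704021
  θ̈ = (θ̇'−θ̇)/dt = (-2.030054317−-1.937865277)/0.018607 = -4.954535
  sinθ=0.142969, cosθ=0.989727
  F = (M+m)·ẍ + m·l·cosθ·θ̈ − m·l·sinθ·θ̇² = 8.826108 + -1.183224 − 0.129550 = 7.513334
step 2→3:
  ẍ = (ẋ'−ẋ)/dt = (-0.078012130−-0.139951293)/0.018607 = 3.328810
  θ̈ = (θ̇'−θ̇)/dt = (-2.094042864−-2.030054317)/0.018607 = -3.438950
  sinθ=0.107197, cosθ=0.994238
  F = (M+m)·ẍ + m·l·cosθ·θ̈ − m·l·sinθ·θ̇² = 6.245812 + -0.825020 − 0.106597 = 5.314195
step 3→4:
  ẍ = (ẋ'−ẋ)/dt = (0.013696019−-0.078012130)/0.018607 = 4.928691
  θ̈ = (θ̇'−θ̇)/dt = (-2.214033486−-2.094042864)/0.018607 = -6.448682
  sinθ=0.069574, cosθ=0.997577
  F = (M+m)·ẍ + m·l·cosθ·θ̈ − m·l·sinθ·θ̇² = 9.247653 + -1.552265 − 0.073615 = 7.621774
step 4→5:
  ẍ = (ẋ'−ẋ)/dt = (-0.069203197−0.013696019)/0.018607 = -4.455270
  θ̈ = (θ̇'−θ̇)/dt = (-2.079314573−-2.214033486)/0.018607 = 7.240228
  sinθ=0.030661, cosθ=0.999530
  F = (M+m)·ẍ + m·l·cosθ·θ̈ − m·l·sinθ·θ̇² = -8.359379 + 1.746210 − 0.036267 = -6.649436
step 5→6:
  ẍ = (ẋ'−ẋ)/dt = (0.069606095−-0.069203197)/0.018607 = 7.460058
  θ̈ = (θ̇'−θ̇)/dt = (-2.293635134−-2.079314573)/0.018607 = -11.518276
  sinθ=-0.010530, cosθ=0.999945
  F = (M+m)·ẍ + m·l·cosθ·θ̈ − m·l·sinθ·θ̇² = 13.997231 + -2.779149 − -0.010986 = 11.229068

F_0 = 0.943310 N
F_1 = 7.513334 N
F_2 = 5.314195 N
F_3 = 7.621774 N
F_4 = -6.649436 N
F_5 = 11.229068 N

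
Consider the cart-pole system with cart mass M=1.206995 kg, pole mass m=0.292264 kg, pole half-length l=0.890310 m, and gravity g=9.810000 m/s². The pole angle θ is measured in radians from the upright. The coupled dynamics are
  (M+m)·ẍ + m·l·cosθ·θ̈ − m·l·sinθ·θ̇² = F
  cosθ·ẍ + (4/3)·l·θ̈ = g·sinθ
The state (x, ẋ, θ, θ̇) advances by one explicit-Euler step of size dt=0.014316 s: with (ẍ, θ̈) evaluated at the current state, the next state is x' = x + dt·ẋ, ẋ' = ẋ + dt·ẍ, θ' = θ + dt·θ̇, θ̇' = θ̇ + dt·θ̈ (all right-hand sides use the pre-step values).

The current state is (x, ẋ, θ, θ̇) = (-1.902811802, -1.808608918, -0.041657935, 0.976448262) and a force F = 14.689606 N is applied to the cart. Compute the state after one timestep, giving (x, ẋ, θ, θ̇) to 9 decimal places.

(-1.928703847, -1.643486606, -0.027679102, 0.832542372)

sinθ=-0.041645887, cosθ=0.999132434
temp = (F + m·l·θ̇²·sinθ)/(M+m) = (14.689606 + -0.010332066)/1.499259 = 9.791019386
θ̈ = (g·sinθ − cosθ·temp)/(l·(4/3 − m·cos²θ/(M+m))) = -10.052101869
ẍ = temp − m·l·θ̈·cosθ/(M+m) = 11.534109538
Euler: x'=-1.902811802+0.014316·-1.808608918=-1.928703847, ẋ'=-1.808608918+0.014316·11.534109538=-1.643486606
       θ'=-0.041657935+0.014316·0.976448262=-0.027679102, θ̇'=0.976448262+0.014316·-10.052101869=0.832542372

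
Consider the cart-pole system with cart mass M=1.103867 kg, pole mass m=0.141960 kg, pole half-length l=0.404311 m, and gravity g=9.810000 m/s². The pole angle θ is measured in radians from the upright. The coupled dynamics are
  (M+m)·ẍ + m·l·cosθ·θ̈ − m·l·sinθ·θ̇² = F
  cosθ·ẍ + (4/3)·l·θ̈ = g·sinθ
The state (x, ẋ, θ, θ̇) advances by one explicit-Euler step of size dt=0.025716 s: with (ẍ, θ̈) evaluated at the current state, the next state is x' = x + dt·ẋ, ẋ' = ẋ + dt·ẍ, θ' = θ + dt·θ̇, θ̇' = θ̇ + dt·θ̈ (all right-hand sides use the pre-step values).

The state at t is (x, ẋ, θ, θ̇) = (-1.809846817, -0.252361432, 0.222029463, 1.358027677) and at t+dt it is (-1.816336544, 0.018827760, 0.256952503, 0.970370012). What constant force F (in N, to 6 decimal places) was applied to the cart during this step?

F = 12.270632 N

ẍ = (ẋ'−ẋ)/dt = (0.018827760−-0.252361432)/0.025716 = 10.545543
θ̈ = (θ̇'−θ̇)/dt = (0.970370012−1.358027677)/0.025716 = -15.074571
sinθ=0.220210, cosθ=0.975453
F = (M+m)·ẍ + m·l·cosθ·θ̈ − m·l·sinθ·θ̇² = 13.137923 + -0.843981 − 0.023310 = 12.270632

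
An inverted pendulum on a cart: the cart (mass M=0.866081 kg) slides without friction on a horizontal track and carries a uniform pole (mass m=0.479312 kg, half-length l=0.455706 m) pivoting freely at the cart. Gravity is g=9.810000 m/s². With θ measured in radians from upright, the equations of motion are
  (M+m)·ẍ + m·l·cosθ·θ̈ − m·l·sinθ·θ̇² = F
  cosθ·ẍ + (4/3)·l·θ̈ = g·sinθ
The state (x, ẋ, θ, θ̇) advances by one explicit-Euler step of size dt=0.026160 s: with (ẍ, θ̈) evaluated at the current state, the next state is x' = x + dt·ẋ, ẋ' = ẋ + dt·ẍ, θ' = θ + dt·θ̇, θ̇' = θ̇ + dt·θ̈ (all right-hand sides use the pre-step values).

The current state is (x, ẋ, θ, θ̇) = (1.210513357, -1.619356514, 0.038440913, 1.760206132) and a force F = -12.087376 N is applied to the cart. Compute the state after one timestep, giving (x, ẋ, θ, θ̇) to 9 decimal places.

sinθ=0.038431446, cosθ=0.999261239
temp = (F + m·l·θ̇²·sinθ)/(M+m) = (-12.087376 + 0.026008592)/1.345393 = -8.964939916
θ̈ = (g·sinθ − cosθ·temp)/(l·(4/3 − m·cos²θ/(M+m))) = 20.954855852
ẍ = temp − m·l·θ̈·cosθ/(M+m) = -12.364459946
Euler: x'=1.210513357+0.026160·-1.619356514=1.168150991, ẋ'=-1.619356514+0.026160·-12.364459946=-1.942810786
       θ'=0.038440913+0.026160·1.760206132=0.084487905, θ̇'=1.760206132+0.026160·20.954855852=2.308385161

(1.168150991, -1.942810786, 0.084487905, 2.308385161)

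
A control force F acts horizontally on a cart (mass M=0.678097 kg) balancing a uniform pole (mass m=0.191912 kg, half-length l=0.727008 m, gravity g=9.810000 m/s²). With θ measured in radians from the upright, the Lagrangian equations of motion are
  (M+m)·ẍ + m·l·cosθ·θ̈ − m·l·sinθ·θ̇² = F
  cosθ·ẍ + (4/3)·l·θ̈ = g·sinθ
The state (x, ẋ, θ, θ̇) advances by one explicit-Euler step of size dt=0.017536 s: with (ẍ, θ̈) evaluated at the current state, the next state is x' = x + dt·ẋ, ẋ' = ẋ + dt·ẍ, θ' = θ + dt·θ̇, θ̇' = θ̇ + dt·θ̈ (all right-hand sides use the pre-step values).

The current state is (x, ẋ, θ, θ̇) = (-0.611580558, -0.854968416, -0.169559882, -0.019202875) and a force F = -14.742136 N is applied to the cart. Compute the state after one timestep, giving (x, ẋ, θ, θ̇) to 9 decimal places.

sinθ=-0.168748559, cosθ=0.985659132
temp = (F + m·l·θ̇²·sinθ)/(M+m) = (-14.742136 + -0.000008682)/0.870009 = -16.944818596
θ̈ = (g·sinθ − cosθ·temp)/(l·(4/3 − m·cos²θ/(M+m))) = 18.494901139
ẍ = temp − m·l·θ̈·cosθ/(M+m) = -19.868273103
Euler: x'=-0.611580558+0.017536·-0.854968416=-0.626573284, ẋ'=-0.854968416+0.017536·-19.868273103=-1.203378453
       θ'=-0.169559882+0.017536·-0.019202875=-0.169896624, θ̇'=-0.019202875+0.017536·18.494901139=0.305123711

(-0.626573284, -1.203378453, -0.169896624, 0.305123711)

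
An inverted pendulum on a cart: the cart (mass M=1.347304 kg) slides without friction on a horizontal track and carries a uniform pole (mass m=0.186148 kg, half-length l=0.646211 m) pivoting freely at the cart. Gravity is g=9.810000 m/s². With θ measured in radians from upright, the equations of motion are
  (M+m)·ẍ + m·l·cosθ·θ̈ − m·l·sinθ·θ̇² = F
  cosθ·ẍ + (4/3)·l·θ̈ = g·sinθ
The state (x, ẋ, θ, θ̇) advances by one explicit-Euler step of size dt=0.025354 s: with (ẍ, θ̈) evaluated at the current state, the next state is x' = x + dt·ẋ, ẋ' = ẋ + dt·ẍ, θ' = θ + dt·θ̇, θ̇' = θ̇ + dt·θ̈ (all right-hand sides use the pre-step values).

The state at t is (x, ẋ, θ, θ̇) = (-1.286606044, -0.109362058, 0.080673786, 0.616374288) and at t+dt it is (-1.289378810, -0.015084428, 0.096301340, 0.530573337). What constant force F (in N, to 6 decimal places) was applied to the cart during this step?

F = 5.292630 N

ẍ = (ẋ'−ẋ)/dt = (-0.015084428−-0.109362058)/0.025354 = 3.718452
θ̈ = (θ̇'−θ̇)/dt = (0.530573337−0.616374288)/0.025354 = -3.384119
sinθ=0.080586, cosθ=0.996748
F = (M+m)·ẍ + m·l·cosθ·θ̈ − m·l·sinθ·θ̇² = 5.702068 + -0.405755 − 0.003683 = 5.292630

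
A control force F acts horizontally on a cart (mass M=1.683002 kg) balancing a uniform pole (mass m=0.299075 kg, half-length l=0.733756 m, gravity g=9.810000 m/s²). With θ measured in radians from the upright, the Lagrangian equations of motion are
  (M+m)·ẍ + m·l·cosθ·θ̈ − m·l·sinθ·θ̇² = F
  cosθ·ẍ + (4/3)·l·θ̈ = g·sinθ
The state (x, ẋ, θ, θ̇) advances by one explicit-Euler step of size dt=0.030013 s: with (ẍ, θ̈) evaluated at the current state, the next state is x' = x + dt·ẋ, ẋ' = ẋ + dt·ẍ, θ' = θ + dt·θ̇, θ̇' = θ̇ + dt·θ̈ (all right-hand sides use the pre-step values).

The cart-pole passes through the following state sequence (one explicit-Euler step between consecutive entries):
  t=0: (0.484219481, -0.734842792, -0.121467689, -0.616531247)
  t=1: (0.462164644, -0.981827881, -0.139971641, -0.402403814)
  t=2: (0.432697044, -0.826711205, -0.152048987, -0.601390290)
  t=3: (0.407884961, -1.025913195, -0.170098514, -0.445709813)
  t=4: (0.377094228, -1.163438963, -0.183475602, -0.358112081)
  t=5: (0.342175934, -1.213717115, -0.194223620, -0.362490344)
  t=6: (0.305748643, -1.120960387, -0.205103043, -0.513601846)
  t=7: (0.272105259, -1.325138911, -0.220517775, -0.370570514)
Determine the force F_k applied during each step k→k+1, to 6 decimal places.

step 0→1:
  ẍ = (ẋ'−ẋ)/dt = (-0.981827881−-0.734842792)/0.030013 = -8.229270
  θ̈ = (θ̇'−θ̇)/dt = (-0.402403814−-0.616531247)/0.030013 = 7.134489
  sinθ=-0.121169, cosθ=0.992632
  F = (M+m)·ẍ + m·l·cosθ·θ̈ − m·l·sinθ·θ̇² = -16.311047 + 1.554114 − -0.010107 = -14.746826
step 1→2:
  ẍ = (ẋ'−ẋ)/dt = (-0.826711205−-0.981827881)/0.030013 = 5.168316
  θ̈ = (θ̇'−θ̇)/dt = (-0.601390290−-0.402403814)/0.030013 = -6.630010
  sinθ=-0.139515, cosθ=0.990220
  F = (M+m)·ẍ + m·l·cosθ·θ̈ − m·l·sinθ·θ̇² = 10.244001 + -1.440713 − -0.004958 = 8.808245
step 2→3:
  ẍ = (ẋ'−ẋ)/dt = (-1.025913195−-0.826711205)/0.030013 = -6.637190
  θ̈ = (θ̇'−θ̇)/dt = (-0.445709813−-0.601390290)/0.030013 = 5.187101
  sinθ=-0.151464, cosθ=0.988463
  F = (M+m)·ẍ + m·l·cosθ·θ̈ − m·l·sinθ·θ̇² = -13.155422 + 1.125167 − -0.012021 = -12.018234
step 3→4:
  ẍ = (ẋ'−ẋ)/dt = (-1.163438963−-1.025913195)/0.030013 = -4.582207
  θ̈ = (θ̇'−θ̇)/dt = (-0.358112081−-0.445709813)/0.030013 = 2.918660
  sinθ=-0.169279, cosθ=0.985568
  F = (M+m)·ẍ + m·l·cosθ·θ̈ − m·l·sinθ·θ̇² = -9.082286 + 0.631251 − -0.007380 = -8.443656
step 4→5:
  ẍ = (ẋ'−ẋ)/dt = (-1.213717115−-1.163438963)/0.030013 = -1.675212
  θ̈ = (θ̇'−θ̇)/dt = (-0.362490344−-0.358112081)/0.030013 = -0.145879
  sinθ=-0.182448, cosθ=0.983216
  F = (M+m)·ẍ + m·l·cosθ·θ̈ − m·l·sinθ·θ̇² = -3.320400 + -0.031476 − -0.005135 = -3.346741
step 5→6:
  ẍ = (ẋ'−ẋ)/dt = (-1.120960387−-1.213717115)/0.030013 = 3.090552
  θ̈ = (θ̇'−θ̇)/dt = (-0.513601846−-0.362490344)/0.030013 = -5.034868
  sinθ=-0.193005, cosθ=0.981198
  F = (M+m)·ẍ + m·l·cosθ·θ̈ − m·l·sinθ·θ̇² = 6.125711 + -1.084118 − -0.005565 = 5.047159
step 6→7:
  ẍ = (ẋ'−ẋ)/dt = (-1.325138911−-1.120960387)/0.030013 = -6.803003
  θ̈ = (θ̇'−θ̇)/dt = (-0.370570514−-0.513601846)/0.030013 = 4.765646
  sinθ=-0.203668, cosθ=0.979040
  F = (M+m)·ẍ + m·l·cosθ·θ̈ − m·l·sinθ·θ̇² = -13.484075 + 1.023892 − -0.011790 = -12.448394

F_0 = -14.746826 N
F_1 = 8.808245 N
F_2 = -12.018234 N
F_3 = -8.443656 N
F_4 = -3.346741 N
F_5 = 5.047159 N
F_6 = -12.448394 N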